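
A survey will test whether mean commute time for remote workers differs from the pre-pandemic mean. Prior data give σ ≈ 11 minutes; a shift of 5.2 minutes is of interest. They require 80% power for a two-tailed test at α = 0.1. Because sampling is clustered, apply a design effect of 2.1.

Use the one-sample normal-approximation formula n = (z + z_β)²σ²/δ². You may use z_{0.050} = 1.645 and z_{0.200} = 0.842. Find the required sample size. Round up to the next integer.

n = 59

n = (z_{α/2} + z_β)² · σ² / δ²
  = (1.645 + 0.842)² · 11² / 5.2²
  = 6.1852 · 121 / 27.04
  = 27.68
Design effect: 2.1 × 27.68 = 58.12.
Round up → n = 59.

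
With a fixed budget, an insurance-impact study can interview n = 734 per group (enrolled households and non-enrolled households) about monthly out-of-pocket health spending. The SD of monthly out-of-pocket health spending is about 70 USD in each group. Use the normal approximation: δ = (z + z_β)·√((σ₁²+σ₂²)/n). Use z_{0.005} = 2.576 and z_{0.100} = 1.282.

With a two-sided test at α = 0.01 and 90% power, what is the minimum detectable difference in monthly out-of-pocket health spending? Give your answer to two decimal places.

δ = (z_{α/2} + z_β) · √((σ₁²+σ₂²)/n)
  = (2.576 + 1.282) · √(9800/734)
  = 3.858 · √13.3515
  = 3.858 · 3.6540
  = 14.0970

Minimum detectable difference ≈ 14.10 USD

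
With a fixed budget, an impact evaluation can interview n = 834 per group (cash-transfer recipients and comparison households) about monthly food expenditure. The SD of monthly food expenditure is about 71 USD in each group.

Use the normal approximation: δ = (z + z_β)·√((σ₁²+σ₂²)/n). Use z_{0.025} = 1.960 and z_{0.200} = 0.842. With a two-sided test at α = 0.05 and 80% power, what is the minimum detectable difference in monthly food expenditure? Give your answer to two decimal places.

δ = (z_{α/2} + z_β) · √((σ₁²+σ₂²)/n)
  = (1.960 + 0.842) · √(10082/834)
  = 2.802 · √12.0887
  = 2.802 · 3.4769
  = 9.7422

Minimum detectable difference ≈ 9.74 USD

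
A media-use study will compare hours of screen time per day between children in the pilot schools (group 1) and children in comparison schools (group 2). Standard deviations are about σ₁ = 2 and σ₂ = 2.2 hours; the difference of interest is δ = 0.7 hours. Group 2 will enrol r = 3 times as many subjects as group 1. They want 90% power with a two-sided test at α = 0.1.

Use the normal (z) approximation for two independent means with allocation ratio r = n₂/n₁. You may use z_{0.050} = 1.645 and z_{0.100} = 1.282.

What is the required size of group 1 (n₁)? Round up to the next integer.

n₁ = (z_{α/2} + z_β)² · (σ₁² + σ₂²/r) / δ²
   = (1.645 + 1.282)² · (2² + 2.2²/3) / 0.7²
   = 8.5673 · (4 + 1.6133) / 0.49
   = 8.5673 · 5.6133 / 0.49
   = 98.15
Round up → n₁ = 99; n₂ = r·n₁ = 3 × 99 = 297.

n₁ = 99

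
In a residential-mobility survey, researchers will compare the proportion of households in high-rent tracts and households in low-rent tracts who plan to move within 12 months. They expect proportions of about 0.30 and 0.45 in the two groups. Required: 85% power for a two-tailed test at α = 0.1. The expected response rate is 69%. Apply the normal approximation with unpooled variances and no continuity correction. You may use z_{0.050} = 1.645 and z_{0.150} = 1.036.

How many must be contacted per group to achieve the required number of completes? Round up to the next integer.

n = 212 per group

n = (z_{α/2} + z_β)² · [p₁(1−p₁) + p₂(1−p₂)] / (p₁ − p₂)²
  = (1.645 + 1.036)² · (0.30·0.70 + 0.45·0.55) / (-0.15)²
  = (2.681)² · (0.2100 + 0.2475) / 0.0225
  = 7.1878 · 0.4575 / 0.0225
  = 146.15
Adjust for 69% response: 146.15 / 0.69 = 211.81.
Round up → n = 212 per group.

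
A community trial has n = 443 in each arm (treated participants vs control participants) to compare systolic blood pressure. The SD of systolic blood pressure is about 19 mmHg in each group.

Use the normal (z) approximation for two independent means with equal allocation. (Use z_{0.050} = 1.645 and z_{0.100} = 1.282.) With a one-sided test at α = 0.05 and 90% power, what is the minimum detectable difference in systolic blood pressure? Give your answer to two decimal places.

δ = (z_α + z_β) · √((σ₁²+σ₂²)/n)
  = (1.645 + 1.282) · √(722/443)
  = 2.927 · √1.6298
  = 2.927 · 1.2766
  = 3.7367

Minimum detectable difference ≈ 3.74 mmHg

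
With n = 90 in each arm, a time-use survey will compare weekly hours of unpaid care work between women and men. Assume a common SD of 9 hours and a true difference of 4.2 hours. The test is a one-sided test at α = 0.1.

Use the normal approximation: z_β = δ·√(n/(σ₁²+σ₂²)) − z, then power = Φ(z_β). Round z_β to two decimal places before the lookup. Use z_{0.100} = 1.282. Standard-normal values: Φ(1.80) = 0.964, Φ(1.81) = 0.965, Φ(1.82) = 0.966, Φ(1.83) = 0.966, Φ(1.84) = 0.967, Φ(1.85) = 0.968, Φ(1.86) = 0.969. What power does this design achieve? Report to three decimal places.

z_β = δ·√(n/(σ₁²+σ₂²)) − z_α
    = 4.2 · √(90/162) − 1.282
    = 4.2 · 0.74536 − 1.282
    = 3.1305 − 1.282 = 1.8485 → 1.85
Power = Φ(1.85) = 0.968.

Power ≈ 0.968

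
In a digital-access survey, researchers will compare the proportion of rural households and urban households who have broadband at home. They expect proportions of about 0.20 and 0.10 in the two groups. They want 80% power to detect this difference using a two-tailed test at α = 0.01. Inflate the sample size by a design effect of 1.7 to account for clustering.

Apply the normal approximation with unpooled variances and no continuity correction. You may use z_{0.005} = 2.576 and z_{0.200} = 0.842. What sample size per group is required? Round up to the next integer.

n = 497 per group

n = (z_{α/2} + z_β)² · [p₁(1−p₁) + p₂(1−p₂)] / (p₁ − p₂)²
  = (2.576 + 0.842)² · (0.20·0.80 + 0.10·0.90) / (0.10)²
  = (3.418)² · (0.1600 + 0.0900) / 0.0100
  = 11.6827 · 0.2500 / 0.0100
  = 292.07
Design effect: 1.7 × 292.07 = 496.52.
Round up → n = 497 per group.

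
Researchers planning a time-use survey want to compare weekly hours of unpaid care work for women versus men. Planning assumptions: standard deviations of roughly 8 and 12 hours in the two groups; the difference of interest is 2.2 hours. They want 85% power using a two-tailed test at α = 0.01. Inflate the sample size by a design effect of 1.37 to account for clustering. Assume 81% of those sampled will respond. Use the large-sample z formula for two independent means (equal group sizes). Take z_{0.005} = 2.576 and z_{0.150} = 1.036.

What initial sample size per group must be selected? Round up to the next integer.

n = 949 per group

n = (z_{α/2} + z_β)² · (σ₁² + σ₂²) / δ²
  = (2.576 + 1.036)² · (8² + 12² = 208) / 2.2²
  = 13.0465 · 208 / 4.84
  = 560.68
Design effect: 1.37 × 560.68 = 768.13.
Adjust for 81% response: 768.13 / 0.81 = 948.31.
Round up → n = 949 per group.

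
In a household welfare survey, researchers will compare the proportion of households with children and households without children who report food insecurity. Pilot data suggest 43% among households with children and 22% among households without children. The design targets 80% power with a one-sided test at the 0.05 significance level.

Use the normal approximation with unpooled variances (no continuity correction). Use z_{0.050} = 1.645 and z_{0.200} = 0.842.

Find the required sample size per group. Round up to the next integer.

n = 59 per group

n = (z_α + z_β)² · [p₁(1−p₁) + p₂(1−p₂)] / (p₁ − p₂)²
  = (1.645 + 0.842)² · (0.43·0.57 + 0.22·0.78) / (0.21)²
  = (2.487)² · (0.2451 + 0.1716) / 0.0441
  = 6.1852 · 0.4167 / 0.0441
  = 58.44
Round up → n = 59 per group.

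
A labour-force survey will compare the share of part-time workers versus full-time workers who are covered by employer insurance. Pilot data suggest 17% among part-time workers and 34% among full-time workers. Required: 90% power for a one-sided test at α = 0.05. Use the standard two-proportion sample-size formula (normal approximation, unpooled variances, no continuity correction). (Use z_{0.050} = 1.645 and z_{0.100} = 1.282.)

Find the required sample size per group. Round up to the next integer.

n = (z_α + z_β)² · [p₁(1−p₁) + p₂(1−p₂)] / (p₁ − p₂)²
  = (1.645 + 1.282)² · (0.17·0.83 + 0.34·0.66) / (-0.17)²
  = (2.927)² · (0.1411 + 0.2244) / 0.0289
  = 8.5673 · 0.3655 / 0.0289
  = 108.35
Round up → n = 109 per group.

n = 109 per group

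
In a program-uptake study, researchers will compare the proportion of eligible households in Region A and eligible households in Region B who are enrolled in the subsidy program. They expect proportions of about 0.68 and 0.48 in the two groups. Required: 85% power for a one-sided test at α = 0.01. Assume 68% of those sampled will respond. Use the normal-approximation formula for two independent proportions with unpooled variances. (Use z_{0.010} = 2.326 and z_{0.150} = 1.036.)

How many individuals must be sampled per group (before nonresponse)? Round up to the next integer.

n = (z_α + z_β)² · [p₁(1−p₁) + p₂(1−p₂)] / (p₁ − p₂)²
  = (2.326 + 1.036)² · (0.68·0.32 + 0.48·0.52) / (0.20)²
  = (3.362)² · (0.2176 + 0.2496) / 0.0400
  = 11.3030 · 0.4672 / 0.0400
  = 132.02
Adjust for 68% response: 132.02 / 0.68 = 194.15.
Round up → n = 195 per group.

n = 195 per group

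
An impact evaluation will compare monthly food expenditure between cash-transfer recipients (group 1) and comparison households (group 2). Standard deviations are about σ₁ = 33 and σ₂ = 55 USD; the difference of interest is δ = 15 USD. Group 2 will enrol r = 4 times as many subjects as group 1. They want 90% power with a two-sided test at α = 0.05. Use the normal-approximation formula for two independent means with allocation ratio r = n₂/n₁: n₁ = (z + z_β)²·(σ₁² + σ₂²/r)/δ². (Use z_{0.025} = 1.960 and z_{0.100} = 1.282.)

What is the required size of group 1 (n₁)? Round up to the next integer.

n₁ = 87

n₁ = (z_{α/2} + z_β)² · (σ₁² + σ₂²/r) / δ²
   = (1.960 + 1.282)² · (33² + 55²/4) / 15²
   = 10.5106 · (1089 + 756.25) / 225
   = 10.5106 · 1845.2 / 225
   = 86.20
Round up → n₁ = 87; n₂ = r·n₁ = 4 × 87 = 348.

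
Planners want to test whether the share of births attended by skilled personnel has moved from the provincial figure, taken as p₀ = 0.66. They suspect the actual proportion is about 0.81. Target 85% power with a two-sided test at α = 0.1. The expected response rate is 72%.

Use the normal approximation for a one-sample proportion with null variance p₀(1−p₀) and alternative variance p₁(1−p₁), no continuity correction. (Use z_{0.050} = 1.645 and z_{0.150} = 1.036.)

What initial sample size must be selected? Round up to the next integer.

n = 87

n = [z_{α/2}·√(p₀q₀) + z_β·√(p₁q₁)]² / (p₁ − p₀)²
  = [1.645·√(0.66·0.34) + 1.036·√(0.81·0.19)]² / (0.15)²
  = [1.645·0.4737 + 1.036·0.3923]² / 0.0225
  = [1.1857]² / 0.0225
  = 62.48
Adjust for 72% response: 62.48 / 0.72 = 86.78.
Round up → n = 87.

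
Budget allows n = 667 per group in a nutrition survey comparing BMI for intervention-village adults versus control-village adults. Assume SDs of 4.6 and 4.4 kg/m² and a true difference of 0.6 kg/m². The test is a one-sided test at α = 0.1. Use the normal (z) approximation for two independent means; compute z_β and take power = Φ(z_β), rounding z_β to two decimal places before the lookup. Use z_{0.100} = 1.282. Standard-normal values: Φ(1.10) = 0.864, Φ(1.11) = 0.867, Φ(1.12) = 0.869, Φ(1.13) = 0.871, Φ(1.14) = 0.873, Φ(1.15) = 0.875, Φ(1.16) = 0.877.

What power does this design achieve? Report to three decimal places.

z_β = δ·√(n/(σ₁²+σ₂²)) − z_α
    = 0.6 · √(667/40.52) − 1.282
    = 0.6 · 4.05722 − 1.282
    = 2.4343 − 1.282 = 1.1523 → 1.15
Power = Φ(1.15) = 0.875.

Power ≈ 0.875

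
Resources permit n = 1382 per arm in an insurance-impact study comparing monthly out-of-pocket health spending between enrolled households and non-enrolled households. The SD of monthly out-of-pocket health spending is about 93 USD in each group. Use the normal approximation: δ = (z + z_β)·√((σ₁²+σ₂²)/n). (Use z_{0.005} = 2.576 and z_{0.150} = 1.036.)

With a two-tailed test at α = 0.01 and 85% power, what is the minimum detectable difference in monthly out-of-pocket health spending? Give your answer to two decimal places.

Minimum detectable difference ≈ 12.78 USD

δ = (z_{α/2} + z_β) · √((σ₁²+σ₂²)/n)
  = (2.576 + 1.036) · √(17298/1382)
  = 3.612 · √12.5166
  = 3.612 · 3.5379
  = 12.7788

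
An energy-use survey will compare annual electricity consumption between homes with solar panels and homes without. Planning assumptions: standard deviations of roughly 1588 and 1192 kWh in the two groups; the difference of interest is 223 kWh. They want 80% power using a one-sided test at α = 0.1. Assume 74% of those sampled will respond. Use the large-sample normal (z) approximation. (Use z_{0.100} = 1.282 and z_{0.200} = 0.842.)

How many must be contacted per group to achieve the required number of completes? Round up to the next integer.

n = (z_α + z_β)² · (σ₁² + σ₂²) / δ²
  = (1.282 + 0.842)² · (1588² + 1192² = 3942608) / 223²
  = 4.5114 · 3942608 / 49729
  = 357.67
Adjust for 74% response: 357.67 / 0.74 = 483.34.
Round up → n = 484 per group.

n = 484 per group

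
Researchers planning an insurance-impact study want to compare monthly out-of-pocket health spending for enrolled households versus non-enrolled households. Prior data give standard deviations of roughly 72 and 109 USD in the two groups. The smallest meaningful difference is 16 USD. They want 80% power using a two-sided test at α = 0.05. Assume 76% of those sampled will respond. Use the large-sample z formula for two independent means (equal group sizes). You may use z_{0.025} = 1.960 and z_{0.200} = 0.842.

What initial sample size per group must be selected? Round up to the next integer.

n = (z_{α/2} + z_β)² · (σ₁² + σ₂²) / δ²
  = (1.960 + 0.842)² · (72² + 109² = 17065) / 16²
  = 7.8512 · 17065 / 256
  = 523.36
Adjust for 76% response: 523.36 / 0.76 = 688.63.
Round up → n = 689 per group.

n = 689 per group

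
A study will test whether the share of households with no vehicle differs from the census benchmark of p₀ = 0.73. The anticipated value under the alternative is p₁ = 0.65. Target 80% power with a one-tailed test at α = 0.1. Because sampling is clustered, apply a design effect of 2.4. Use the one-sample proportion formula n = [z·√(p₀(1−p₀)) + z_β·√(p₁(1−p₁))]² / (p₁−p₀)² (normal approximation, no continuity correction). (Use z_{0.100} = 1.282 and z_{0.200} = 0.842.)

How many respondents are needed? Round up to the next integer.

n = [z_α·√(p₀q₀) + z_β·√(p₁q₁)]² / (p₁ − p₀)²
  = [1.282·√(0.73·0.27) + 0.842·√(0.65·0.35)]² / (-0.08)²
  = [1.282·0.4440 + 0.842·0.4770]² / 0.0064
  = [0.9708]² / 0.0064
  = 147.25
Design effect: 2.4 × 147.25 = 353.39.
Round up → n = 354.

n = 354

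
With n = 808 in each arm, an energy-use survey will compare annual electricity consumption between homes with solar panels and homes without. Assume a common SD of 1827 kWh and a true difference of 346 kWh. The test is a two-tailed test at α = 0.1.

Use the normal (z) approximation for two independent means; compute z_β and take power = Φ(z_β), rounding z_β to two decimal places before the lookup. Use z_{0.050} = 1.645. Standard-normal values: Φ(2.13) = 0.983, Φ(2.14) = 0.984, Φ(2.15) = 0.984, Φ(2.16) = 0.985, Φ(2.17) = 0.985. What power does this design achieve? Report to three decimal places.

z_β = δ·√(n/(σ₁²+σ₂²)) − z_{α/2}
    = 346 · √(808/6675858) − 1.645
    = 346 · 0.01100 − 1.645
    = 3.8065 − 1.645 = 2.1615 → 2.16
Power = Φ(2.16) = 0.985.

Power ≈ 0.985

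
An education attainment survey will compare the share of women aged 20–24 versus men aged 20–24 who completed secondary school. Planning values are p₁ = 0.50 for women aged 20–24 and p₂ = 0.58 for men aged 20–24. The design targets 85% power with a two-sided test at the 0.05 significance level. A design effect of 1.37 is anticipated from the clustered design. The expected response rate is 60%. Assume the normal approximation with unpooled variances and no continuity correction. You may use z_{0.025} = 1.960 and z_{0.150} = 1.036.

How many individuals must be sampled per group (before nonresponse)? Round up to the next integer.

n = 1581 per group

n = (z_{α/2} + z_β)² · [p₁(1−p₁) + p₂(1−p₂)] / (p₁ − p₂)²
  = (1.960 + 1.036)² · (0.50·0.50 + 0.58·0.42) / (-0.08)²
  = (2.996)² · (0.2500 + 0.2436) / 0.0064
  = 8.9760 · 0.4936 / 0.0064
  = 692.28
Design effect: 1.37 × 692.28 = 948.42.
Adjust for 60% response: 948.42 / 0.60 = 1580.70.
Round up → n = 1581 per group.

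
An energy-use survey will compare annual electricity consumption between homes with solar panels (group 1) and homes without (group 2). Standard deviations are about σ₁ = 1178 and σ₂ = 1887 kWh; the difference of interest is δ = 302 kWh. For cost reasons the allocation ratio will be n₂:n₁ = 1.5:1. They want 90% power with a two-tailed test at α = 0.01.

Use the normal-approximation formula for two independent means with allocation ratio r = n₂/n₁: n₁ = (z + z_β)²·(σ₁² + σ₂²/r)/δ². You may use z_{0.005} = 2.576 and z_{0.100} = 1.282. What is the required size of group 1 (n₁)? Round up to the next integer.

n₁ = 614

n₁ = (z_{α/2} + z_β)² · (σ₁² + σ₂²/r) / δ²
   = (2.576 + 1.282)² · (1178² + 1887²/1.5) / 302²
   = 14.8842 · (1387684 + 2373846) / 91204
   = 14.8842 · 3761530 / 91204
   = 613.87
Round up → n₁ = 614; n₂ = r·n₁ = 1.5 × 614 = 921.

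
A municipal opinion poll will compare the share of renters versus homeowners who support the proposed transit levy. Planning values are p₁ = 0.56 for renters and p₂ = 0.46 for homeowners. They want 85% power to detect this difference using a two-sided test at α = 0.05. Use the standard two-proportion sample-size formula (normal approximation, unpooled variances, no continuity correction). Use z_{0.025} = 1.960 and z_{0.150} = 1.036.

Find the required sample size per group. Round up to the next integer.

n = 445 per group

n = (z_{α/2} + z_β)² · [p₁(1−p₁) + p₂(1−p₂)] / (p₁ − p₂)²
  = (1.960 + 1.036)² · (0.56·0.44 + 0.46·0.54) / (0.10)²
  = (2.996)² · (0.2464 + 0.2484) / 0.0100
  = 8.9760 · 0.4948 / 0.0100
  = 444.13
Round up → n = 445 per group.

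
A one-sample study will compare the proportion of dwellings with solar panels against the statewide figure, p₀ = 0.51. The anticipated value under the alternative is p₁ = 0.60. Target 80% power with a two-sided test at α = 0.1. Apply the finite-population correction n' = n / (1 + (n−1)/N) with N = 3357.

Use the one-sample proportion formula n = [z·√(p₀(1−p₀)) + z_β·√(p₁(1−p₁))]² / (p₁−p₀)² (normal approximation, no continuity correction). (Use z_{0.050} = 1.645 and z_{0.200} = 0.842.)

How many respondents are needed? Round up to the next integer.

n = [z_{α/2}·√(p₀q₀) + z_β·√(p₁q₁)]² / (p₁ − p₀)²
  = [1.645·√(0.51·0.49) + 0.842·√(0.60·0.40)]² / (0.09)²
  = [1.645·0.4999 + 0.842·0.4899]² / 0.0081
  = [1.2348]² / 0.0081
  = 188.25
Finite-population correction (N = 3357): 188.25 / (1 + (188.25 − 1)/3357) = 178.30.
Round up → n = 179.

n = 179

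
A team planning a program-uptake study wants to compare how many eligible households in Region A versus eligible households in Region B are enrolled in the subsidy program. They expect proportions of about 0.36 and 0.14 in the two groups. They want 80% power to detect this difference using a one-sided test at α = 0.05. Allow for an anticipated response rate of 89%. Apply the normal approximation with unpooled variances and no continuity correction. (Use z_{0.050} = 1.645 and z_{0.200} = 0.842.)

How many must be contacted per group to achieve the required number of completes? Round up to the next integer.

n = 51 per group

n = (z_α + z_β)² · [p₁(1−p₁) + p₂(1−p₂)] / (p₁ − p₂)²
  = (1.645 + 0.842)² · (0.36·0.64 + 0.14·0.86) / (0.22)²
  = (2.487)² · (0.2304 + 0.1204) / 0.0484
  = 6.1852 · 0.3508 / 0.0484
  = 44.83
Adjust for 89% response: 44.83 / 0.89 = 50.37.
Round up → n = 51 per group.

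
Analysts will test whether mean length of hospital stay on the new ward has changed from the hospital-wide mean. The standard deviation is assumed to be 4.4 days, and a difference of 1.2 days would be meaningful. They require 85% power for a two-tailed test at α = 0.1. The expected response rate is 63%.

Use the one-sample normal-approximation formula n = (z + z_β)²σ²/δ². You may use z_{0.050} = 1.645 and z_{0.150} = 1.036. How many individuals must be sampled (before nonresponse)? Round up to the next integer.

n = (z_{α/2} + z_β)² · σ² / δ²
  = (1.645 + 1.036)² · 4.4² / 1.2²
  = 7.1878 · 19.36 / 1.44
  = 96.64
Adjust for 63% response: 96.64 / 0.63 = 153.39.
Round up → n = 154.

n = 154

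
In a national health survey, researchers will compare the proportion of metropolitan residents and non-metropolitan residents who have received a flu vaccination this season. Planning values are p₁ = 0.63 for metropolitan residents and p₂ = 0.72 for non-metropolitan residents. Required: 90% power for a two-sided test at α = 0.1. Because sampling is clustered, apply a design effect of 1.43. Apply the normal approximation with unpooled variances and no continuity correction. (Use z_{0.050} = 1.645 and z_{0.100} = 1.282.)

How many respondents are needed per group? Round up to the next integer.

n = (z_{α/2} + z_β)² · [p₁(1−p₁) + p₂(1−p₂)] / (p₁ − p₂)²
  = (1.645 + 1.282)² · (0.63·0.37 + 0.72·0.28) / (-0.09)²
  = (2.927)² · (0.2331 + 0.2016) / 0.0081
  = 8.5673 · 0.4347 / 0.0081
  = 459.78
Design effect: 1.43 × 459.78 = 657.49.
Round up → n = 658 per group.

n = 658 per group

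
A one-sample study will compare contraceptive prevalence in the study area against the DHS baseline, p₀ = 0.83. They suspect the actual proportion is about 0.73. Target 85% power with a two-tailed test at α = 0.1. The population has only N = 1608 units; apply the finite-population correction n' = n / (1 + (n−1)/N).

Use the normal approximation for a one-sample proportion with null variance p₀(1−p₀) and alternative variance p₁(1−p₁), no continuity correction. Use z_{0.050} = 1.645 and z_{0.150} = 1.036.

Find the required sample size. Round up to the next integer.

n = [z_{α/2}·√(p₀q₀) + z_β·√(p₁q₁)]² / (p₁ − p₀)²
  = [1.645·√(0.83·0.17) + 1.036·√(0.73·0.27)]² / (-0.10)²
  = [1.645·0.3756 + 1.036·0.4440]² / 0.0100
  = [1.0779]² / 0.0100
  = 116.18
Finite-population correction (N = 1608): 116.18 / (1 + (116.18 − 1)/1608) = 108.41.
Round up → n = 109.

n = 109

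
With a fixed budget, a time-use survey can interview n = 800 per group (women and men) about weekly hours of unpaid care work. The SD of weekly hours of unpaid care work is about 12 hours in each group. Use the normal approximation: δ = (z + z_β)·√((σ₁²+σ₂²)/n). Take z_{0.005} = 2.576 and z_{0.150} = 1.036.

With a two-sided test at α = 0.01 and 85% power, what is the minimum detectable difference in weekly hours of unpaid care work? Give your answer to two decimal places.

Minimum detectable difference ≈ 2.17 hours

δ = (z_{α/2} + z_β) · √((σ₁²+σ₂²)/n)
  = (2.576 + 1.036) · √(288/800)
  = 3.612 · √0.36
  = 3.612 · 0.6000
  = 2.1672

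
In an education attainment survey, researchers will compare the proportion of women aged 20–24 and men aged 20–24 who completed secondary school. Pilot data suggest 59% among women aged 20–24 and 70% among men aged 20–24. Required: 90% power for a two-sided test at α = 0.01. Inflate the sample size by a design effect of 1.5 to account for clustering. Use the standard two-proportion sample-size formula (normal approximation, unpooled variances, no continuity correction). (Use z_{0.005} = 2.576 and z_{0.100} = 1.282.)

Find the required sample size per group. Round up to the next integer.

n = (z_{α/2} + z_β)² · [p₁(1−p₁) + p₂(1−p₂)] / (p₁ − p₂)²
  = (2.576 + 1.282)² · (0.59·0.41 + 0.70·0.30) / (-0.11)²
  = (3.858)² · (0.2419 + 0.2100) / 0.0121
  = 14.8842 · 0.4519 / 0.0121
  = 555.88
Design effect: 1.5 × 555.88 = 833.82.
Round up → n = 834 per group.

n = 834 per group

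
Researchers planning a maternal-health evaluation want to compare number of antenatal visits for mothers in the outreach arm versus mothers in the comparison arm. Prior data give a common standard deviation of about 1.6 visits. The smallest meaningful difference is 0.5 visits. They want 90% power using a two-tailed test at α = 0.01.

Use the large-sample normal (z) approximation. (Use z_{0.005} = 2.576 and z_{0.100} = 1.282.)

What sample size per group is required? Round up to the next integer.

n = (z_{α/2} + z_β)² · (σ₁² + σ₂²) / δ²
  = (2.576 + 1.282)² · (2·1.6² = 5.12) / 0.5²
  = 14.8842 · 5.12 / 0.25
  = 304.83
Round up → n = 305 per group.

n = 305 per group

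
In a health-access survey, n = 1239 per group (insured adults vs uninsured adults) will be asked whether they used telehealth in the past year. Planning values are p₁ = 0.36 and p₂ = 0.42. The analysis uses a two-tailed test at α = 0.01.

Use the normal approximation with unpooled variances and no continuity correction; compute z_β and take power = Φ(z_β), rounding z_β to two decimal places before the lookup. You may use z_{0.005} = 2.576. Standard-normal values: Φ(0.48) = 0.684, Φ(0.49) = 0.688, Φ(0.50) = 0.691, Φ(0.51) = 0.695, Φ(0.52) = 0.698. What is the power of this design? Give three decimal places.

Power ≈ 0.688

z_β = |p₁−p₂|·√(n/[p₁q₁+p₂q₂]) − z_{α/2}
    = 0.06 · √(1239/0.4740) − 2.576
    = 0.06 · 51.1265 − 2.576
    = 3.0676 − 2.576 = 0.4916 → 0.49
Power = Φ(0.49) = 0.688.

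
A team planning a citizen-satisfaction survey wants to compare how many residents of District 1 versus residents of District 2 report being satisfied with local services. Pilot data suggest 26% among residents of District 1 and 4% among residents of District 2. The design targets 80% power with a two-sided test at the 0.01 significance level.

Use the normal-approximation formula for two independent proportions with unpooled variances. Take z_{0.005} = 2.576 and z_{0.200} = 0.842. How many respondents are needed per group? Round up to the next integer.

n = 56 per group

n = (z_{α/2} + z_β)² · [p₁(1−p₁) + p₂(1−p₂)] / (p₁ − p₂)²
  = (2.576 + 0.842)² · (0.26·0.74 + 0.04·0.96) / (0.22)²
  = (3.418)² · (0.1924 + 0.0384) / 0.0484
  = 11.6827 · 0.2308 / 0.0484
  = 55.71
Round up → n = 56 per group.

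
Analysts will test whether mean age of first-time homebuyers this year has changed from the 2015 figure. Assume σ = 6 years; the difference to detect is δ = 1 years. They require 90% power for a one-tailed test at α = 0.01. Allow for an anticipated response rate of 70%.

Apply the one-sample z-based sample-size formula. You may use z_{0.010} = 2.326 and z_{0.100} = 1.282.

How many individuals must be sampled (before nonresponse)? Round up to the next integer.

n = (z_α + z_β)² · σ² / δ²
  = (2.326 + 1.282)² · 6² / 1²
  = 13.0177 · 36 / 1
  = 468.64
Adjust for 70% response: 468.64 / 0.70 = 669.48.
Round up → n = 670.

n = 670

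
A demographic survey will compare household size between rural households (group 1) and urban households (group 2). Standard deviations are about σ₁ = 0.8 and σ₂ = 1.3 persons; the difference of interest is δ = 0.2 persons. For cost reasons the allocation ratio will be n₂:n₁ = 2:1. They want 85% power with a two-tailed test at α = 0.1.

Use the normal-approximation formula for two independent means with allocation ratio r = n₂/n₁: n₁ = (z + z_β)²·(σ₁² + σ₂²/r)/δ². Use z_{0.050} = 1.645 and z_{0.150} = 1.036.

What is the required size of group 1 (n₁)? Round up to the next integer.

n₁ = 267

n₁ = (z_{α/2} + z_β)² · (σ₁² + σ₂²/r) / δ²
   = (1.645 + 1.036)² · (0.8² + 1.3²/2) / 0.2²
   = 7.1878 · (0.64 + 0.845) / 0.04
   = 7.1878 · 1.485 / 0.04
   = 266.85
Round up → n₁ = 267; n₂ = r·n₁ = 2 × 267 = 534.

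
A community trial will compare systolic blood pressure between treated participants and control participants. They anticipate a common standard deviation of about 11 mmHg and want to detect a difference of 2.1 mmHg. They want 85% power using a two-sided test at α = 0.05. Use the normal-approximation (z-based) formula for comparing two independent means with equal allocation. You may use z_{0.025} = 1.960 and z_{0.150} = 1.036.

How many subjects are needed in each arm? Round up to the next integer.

n = (z_{α/2} + z_β)² · (σ₁² + σ₂²) / δ²
  = (1.960 + 1.036)² · (2·11² = 242) / 2.1²
  = 8.9760 · 242 / 4.41
  = 492.56
Round up → n = 493 per group.

n = 493 per group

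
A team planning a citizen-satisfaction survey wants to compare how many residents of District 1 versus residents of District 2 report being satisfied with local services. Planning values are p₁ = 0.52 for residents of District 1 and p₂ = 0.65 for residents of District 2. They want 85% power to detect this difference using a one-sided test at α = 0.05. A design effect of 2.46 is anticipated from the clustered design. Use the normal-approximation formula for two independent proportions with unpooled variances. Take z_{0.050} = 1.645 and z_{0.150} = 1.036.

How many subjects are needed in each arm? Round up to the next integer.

n = 500 per group

n = (z_α + z_β)² · [p₁(1−p₁) + p₂(1−p₂)] / (p₁ − p₂)²
  = (1.645 + 1.036)² · (0.52·0.48 + 0.65·0.35) / (-0.13)²
  = (2.681)² · (0.2496 + 0.2275) / 0.0169
  = 7.1878 · 0.4771 / 0.0169
  = 202.92
Design effect: 2.46 × 202.92 = 499.17.
Round up → n = 500 per group.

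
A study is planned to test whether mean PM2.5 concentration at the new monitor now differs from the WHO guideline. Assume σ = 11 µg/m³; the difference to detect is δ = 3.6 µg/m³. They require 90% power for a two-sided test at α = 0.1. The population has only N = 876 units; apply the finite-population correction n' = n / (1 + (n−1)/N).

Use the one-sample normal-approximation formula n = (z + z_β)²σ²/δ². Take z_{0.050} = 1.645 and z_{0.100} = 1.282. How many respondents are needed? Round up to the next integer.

n = 74

n = (z_{α/2} + z_β)² · σ² / δ²
  = (1.645 + 1.282)² · 11² / 3.6²
  = 8.5673 · 121 / 12.96
  = 79.99
Finite-population correction (N = 876): 79.99 / (1 + (79.99 − 1)/876) = 73.37.
Round up → n = 74.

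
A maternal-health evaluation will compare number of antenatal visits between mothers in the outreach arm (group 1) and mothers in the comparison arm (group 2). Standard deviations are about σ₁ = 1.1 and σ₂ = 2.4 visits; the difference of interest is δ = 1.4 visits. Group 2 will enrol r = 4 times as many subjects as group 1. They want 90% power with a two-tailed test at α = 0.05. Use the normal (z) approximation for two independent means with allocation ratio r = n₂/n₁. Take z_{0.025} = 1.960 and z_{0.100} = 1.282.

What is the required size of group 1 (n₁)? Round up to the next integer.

n₁ = (z_{α/2} + z_β)² · (σ₁² + σ₂²/r) / δ²
   = (1.960 + 1.282)² · (1.1² + 2.4²/4) / 1.4²
   = 10.5106 · (1.21 + 1.44) / 1.96
   = 10.5106 · 2.65 / 1.96
   = 14.21
Round up → n₁ = 15; n₂ = r·n₁ = 4 × 15 = 60.

n₁ = 15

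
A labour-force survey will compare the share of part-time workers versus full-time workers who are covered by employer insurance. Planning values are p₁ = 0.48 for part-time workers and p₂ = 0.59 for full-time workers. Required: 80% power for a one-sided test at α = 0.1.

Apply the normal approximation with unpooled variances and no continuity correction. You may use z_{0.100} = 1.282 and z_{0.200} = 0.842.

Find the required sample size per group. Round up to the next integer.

n = 184 per group

n = (z_α + z_β)² · [p₁(1−p₁) + p₂(1−p₂)] / (p₁ − p₂)²
  = (1.282 + 0.842)² · (0.48·0.52 + 0.59·0.41) / (-0.11)²
  = (2.124)² · (0.2496 + 0.2419) / 0.0121
  = 4.5114 · 0.4915 / 0.0121
  = 183.25
Round up → n = 184 per group.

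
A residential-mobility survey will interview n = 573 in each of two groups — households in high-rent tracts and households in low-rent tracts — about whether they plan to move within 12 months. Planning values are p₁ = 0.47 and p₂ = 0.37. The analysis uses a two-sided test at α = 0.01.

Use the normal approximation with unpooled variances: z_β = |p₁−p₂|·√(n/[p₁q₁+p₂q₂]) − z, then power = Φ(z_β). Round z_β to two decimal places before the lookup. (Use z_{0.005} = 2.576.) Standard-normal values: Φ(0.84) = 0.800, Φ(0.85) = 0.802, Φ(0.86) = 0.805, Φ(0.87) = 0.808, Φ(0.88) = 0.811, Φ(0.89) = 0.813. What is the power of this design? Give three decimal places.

Power ≈ 0.808

z_β = |p₁−p₂|·√(n/[p₁q₁+p₂q₂]) − z_{α/2}
    = 0.10 · √(573/0.4822) − 2.576
    = 0.10 · 34.4718 − 2.576
    = 3.4472 − 2.576 = 0.8712 → 0.87
Power = Φ(0.87) = 0.808.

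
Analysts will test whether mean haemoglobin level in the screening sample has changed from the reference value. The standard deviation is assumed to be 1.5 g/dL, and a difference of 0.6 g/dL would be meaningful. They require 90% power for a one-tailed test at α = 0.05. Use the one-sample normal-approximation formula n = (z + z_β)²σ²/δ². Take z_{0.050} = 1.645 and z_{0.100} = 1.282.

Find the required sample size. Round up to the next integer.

n = (z_α + z_β)² · σ² / δ²
  = (1.645 + 1.282)² · 1.5² / 0.6²
  = 8.5673 · 2.25 / 0.36
  = 53.55
Round up → n = 54.

n = 54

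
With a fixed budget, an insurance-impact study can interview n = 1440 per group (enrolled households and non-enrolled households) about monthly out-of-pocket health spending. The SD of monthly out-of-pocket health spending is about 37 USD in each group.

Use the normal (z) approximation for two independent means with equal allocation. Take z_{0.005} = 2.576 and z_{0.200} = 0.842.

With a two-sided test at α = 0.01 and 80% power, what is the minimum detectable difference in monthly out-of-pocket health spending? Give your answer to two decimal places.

Minimum detectable difference ≈ 4.71 USD

δ = (z_{α/2} + z_β) · √((σ₁²+σ₂²)/n)
  = (2.576 + 0.842) · √(2738/1440)
  = 3.418 · √1.9014
  = 3.418 · 1.3789
  = 4.7131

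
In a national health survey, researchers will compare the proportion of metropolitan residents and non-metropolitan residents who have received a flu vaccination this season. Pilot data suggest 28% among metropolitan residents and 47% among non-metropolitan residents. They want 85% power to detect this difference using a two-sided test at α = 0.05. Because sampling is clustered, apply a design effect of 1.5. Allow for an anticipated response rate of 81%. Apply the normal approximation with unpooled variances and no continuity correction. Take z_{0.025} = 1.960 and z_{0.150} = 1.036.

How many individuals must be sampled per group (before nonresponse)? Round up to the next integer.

n = (z_{α/2} + z_β)² · [p₁(1−p₁) + p₂(1−p₂)] / (p₁ − p₂)²
  = (1.960 + 1.036)² · (0.28·0.72 + 0.47·0.53) / (-0.19)²
  = (2.996)² · (0.2016 + 0.2491) / 0.0361
  = 8.9760 · 0.4507 / 0.0361
  = 112.06
Design effect: 1.5 × 112.06 = 168.10.
Adjust for 81% response: 168.10 / 0.81 = 207.52.
Round up → n = 208 per group.

n = 208 per group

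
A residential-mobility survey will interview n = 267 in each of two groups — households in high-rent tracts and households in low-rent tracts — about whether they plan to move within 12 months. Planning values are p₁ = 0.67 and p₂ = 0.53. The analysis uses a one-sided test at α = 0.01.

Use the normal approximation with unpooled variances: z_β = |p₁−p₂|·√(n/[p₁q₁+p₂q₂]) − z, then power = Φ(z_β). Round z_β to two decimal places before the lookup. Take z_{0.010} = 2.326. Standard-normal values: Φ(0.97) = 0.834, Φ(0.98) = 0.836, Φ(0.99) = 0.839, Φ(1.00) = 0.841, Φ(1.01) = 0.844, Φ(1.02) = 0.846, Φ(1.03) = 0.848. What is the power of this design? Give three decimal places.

Power ≈ 0.844

z_β = |p₁−p₂|·√(n/[p₁q₁+p₂q₂]) − z_α
    = 0.14 · √(267/0.4702) − 2.326
    = 0.14 · 23.8295 − 2.326
    = 3.3361 − 2.326 = 1.0101 → 1.01
Power = Φ(1.01) = 0.844.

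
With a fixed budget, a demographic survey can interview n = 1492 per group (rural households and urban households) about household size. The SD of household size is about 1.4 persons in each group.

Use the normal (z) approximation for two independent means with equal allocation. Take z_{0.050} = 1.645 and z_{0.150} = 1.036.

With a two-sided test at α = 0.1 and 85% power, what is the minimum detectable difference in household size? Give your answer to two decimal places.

Minimum detectable difference ≈ 0.14 persons

δ = (z_{α/2} + z_β) · √((σ₁²+σ₂²)/n)
  = (1.645 + 1.036) · √(3.92/1492)
  = 2.681 · √0.00263
  = 2.681 · 0.0513
  = 0.1374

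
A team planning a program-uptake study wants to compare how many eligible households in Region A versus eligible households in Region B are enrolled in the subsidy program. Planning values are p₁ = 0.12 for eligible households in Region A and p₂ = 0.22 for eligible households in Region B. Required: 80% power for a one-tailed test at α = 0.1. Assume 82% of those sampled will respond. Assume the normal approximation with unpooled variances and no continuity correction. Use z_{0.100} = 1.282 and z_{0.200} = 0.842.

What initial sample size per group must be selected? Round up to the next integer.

n = 153 per group

n = (z_α + z_β)² · [p₁(1−p₁) + p₂(1−p₂)] / (p₁ − p₂)²
  = (1.282 + 0.842)² · (0.12·0.88 + 0.22·0.78) / (-0.10)²
  = (2.124)² · (0.1056 + 0.1716) / 0.0100
  = 4.5114 · 0.2772 / 0.0100
  = 125.06
Adjust for 82% response: 125.06 / 0.82 = 152.51.
Round up → n = 153 per group.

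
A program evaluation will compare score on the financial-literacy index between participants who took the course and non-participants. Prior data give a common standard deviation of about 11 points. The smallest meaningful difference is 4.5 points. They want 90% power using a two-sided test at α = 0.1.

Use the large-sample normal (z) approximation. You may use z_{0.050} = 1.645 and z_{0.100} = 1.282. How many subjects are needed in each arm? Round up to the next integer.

n = (z_{α/2} + z_β)² · (σ₁² + σ₂²) / δ²
  = (1.645 + 1.282)² · (2·11² = 242) / 4.5²
  = 8.5673 · 242 / 20.25
  = 102.38
Round up → n = 103 per group.

n = 103 per group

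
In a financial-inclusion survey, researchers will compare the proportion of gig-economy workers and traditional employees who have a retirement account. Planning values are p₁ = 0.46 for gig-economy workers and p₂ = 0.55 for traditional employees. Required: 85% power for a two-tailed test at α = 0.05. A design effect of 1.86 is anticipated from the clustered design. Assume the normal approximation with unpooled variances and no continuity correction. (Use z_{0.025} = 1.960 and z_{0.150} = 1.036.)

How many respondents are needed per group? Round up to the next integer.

n = 1023 per group

n = (z_{α/2} + z_β)² · [p₁(1−p₁) + p₂(1−p₂)] / (p₁ − p₂)²
  = (1.960 + 1.036)² · (0.46·0.54 + 0.55·0.45) / (-0.09)²
  = (2.996)² · (0.2484 + 0.2475) / 0.0081
  = 8.9760 · 0.4959 / 0.0081
  = 549.53
Design effect: 1.86 × 549.53 = 1022.13.
Round up → n = 1023 per group.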